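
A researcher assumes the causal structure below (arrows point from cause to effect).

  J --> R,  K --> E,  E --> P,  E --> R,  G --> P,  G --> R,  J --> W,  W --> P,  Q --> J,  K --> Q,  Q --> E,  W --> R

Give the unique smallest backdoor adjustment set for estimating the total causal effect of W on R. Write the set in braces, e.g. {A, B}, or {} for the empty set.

{J}

Variables eligible for adjustment (non-descendants of W, excluding W and R): {E, G, J, K, Q}.
Backdoor paths from W to R:
  P1: W <- J <- Q <- K -> E -> P <- G -> R
  P2: W <- J <- Q <- K -> E -> R
  P3: W <- J <- Q -> E -> P <- G -> R
  P4: W <- J <- Q -> E -> R
  P5: W <- J -> R
The empty set is not sufficient: P2 (W <- J <- Q <- K -> E -> R) has no collider blocking it and no conditioned non-collider, so it is open.
Try {J}:
  P1: blocked at chain node J ∈ conditioning set.
  P2: blocked at chain node J ∈ conditioning set.
  P3: blocked at chain node J ∈ conditioning set.
  P4: blocked at chain node J ∈ conditioning set.
  P5: blocked at fork node J ∈ conditioning set.
{J} contains no descendant of W and blocks every backdoor path.
No other singleton works — e.g. {K} leaves P4 open — so {J} is the unique smallest valid adjustment set.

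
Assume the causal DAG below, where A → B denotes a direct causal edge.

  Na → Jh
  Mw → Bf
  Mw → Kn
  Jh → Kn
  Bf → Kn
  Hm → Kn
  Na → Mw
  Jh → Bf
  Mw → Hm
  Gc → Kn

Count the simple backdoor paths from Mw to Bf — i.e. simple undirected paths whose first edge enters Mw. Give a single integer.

A backdoor path from Mw to Bf is any simple undirected path whose first edge points into Mw (i.e. leaves Mw via a parent).
Parents of Mw: {Na}.
Enumerating:
  P1: Mw <- Na -> Jh -> Bf
  P2: Mw <- Na -> Jh -> Kn <- Bf
That exhausts the simple backdoor paths. Count: 2.

2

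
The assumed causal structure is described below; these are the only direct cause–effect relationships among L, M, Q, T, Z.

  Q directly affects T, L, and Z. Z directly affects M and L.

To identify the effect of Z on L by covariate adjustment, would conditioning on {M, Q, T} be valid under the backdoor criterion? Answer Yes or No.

No

Backdoor paths from Z to L (paths whose first edge points into Z):
  P1: Z <- Q -> L
Condition 1 (no descendant of Z in the set): FAILS — M is a descendant of Z.
Condition 2 (every backdoor path blocked by {M, Q, T}):
  P1: blocked at fork node Q ∈ conditioning set.
{M, Q, T} does not satisfy the backdoor criterion.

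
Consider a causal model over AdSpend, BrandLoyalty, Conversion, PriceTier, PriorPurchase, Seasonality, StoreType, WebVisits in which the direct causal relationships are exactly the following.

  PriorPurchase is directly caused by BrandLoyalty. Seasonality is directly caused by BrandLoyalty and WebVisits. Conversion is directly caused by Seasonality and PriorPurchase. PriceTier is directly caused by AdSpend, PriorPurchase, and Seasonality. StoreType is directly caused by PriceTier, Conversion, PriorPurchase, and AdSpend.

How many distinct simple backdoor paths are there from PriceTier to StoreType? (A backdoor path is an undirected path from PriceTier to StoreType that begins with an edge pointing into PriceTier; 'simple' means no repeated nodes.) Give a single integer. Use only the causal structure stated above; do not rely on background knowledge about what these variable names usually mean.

A backdoor path from PriceTier to StoreType is any simple undirected path whose first edge points into PriceTier (i.e. leaves PriceTier via a parent).
Parents of PriceTier: {AdSpend, PriorPurchase, Seasonality}.
Enumerating:
  P1: PriceTier <- PriorPurchase <- BrandLoyalty -> Seasonality -> Conversion -> StoreType
  P2: PriceTier <- PriorPurchase -> Conversion -> StoreType
  P3: PriceTier <- PriorPurchase -> StoreType
  P4: PriceTier <- Seasonality <- BrandLoyalty -> PriorPurchase -> Conversion -> StoreType
  P5: PriceTier <- Seasonality <- BrandLoyalty -> PriorPurchase -> StoreType
  P6: PriceTier <- Seasonality -> Conversion <- PriorPurchase -> StoreType
  P7: PriceTier <- Seasonality -> Conversion -> StoreType
  P8: PriceTier <- AdSpend -> StoreType
That exhausts the simple backdoor paths. Count: 8.

8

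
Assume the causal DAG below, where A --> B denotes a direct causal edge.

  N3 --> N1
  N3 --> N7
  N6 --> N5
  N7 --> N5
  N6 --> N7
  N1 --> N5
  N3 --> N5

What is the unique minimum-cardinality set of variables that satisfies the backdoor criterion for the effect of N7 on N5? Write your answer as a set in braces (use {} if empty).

{N3, N6}

Variables eligible for adjustment (non-descendants of N7, excluding N7 and N5): {N1, N3, N6}.
Backdoor paths from N7 to N5:
  P1: N7 <- N6 -> N5
  P2: N7 <- N3 -> N1 -> N5
  P3: N7 <- N3 -> N5
The empty set is not sufficient: P1 (N7 <- N6 -> N5) has no collider blocking it and no conditioned non-collider, so it is open.
Try {N3, N6}:
  P1: blocked at fork node N6 ∈ conditioning set.
  P2: blocked at fork node N3 ∈ conditioning set.
  P3: blocked at fork node N3 ∈ conditioning set.
{N3, N6} contains no descendant of N7 and blocks every backdoor path.
Every element of {N3, N6} is needed (dropping N3 leaves P2 open; dropping N6 leaves P1 open), so no proper subset is valid.
Among all size-2 subsets of the eligible variables, only {N3, N6} blocks every backdoor path, so it is the unique smallest valid adjustment set.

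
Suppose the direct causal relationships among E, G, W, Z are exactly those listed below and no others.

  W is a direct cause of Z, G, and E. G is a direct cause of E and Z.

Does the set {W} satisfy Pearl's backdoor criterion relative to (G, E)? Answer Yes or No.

Yes

Backdoor paths from G to E (paths whose first edge points into G):
  P1: G <- W -> E
Condition 1 (no descendant of G in the set): holds — descendants of G are {E, Z}; none are in {W}.
Condition 2 (every backdoor path blocked by {W}):
  P1: blocked at fork node W ∈ conditioning set.
{W} satisfies the backdoor criterion.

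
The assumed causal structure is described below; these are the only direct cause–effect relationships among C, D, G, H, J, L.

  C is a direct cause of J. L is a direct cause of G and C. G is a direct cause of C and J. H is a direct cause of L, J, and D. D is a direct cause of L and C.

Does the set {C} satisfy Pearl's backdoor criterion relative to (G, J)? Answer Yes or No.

No

Backdoor paths from G to J (paths whose first edge points into G):
  P1: G <- L <- H -> D -> C -> J
  P2: G <- L <- H -> J
  P3: G <- L <- D <- H -> J
  P4: G <- L <- D -> C -> J
  P5: G <- L -> C <- D <- H -> J
  P6: G <- L -> C -> J
Condition 1 (no descendant of G in the set): FAILS — C is a descendant of G.
Condition 2 (every backdoor path blocked by {C}):
  P1: blocked at chain node C ∈ conditioning set.
  P2: open — no interior node is in the conditioning set.
  P3: open — no interior node is in the conditioning set.
  P4: blocked at chain node C ∈ conditioning set.
  P5: open — collider(s) C are conditioned on (or have a conditioned descendant) and no non-collider on the path is in the set.
  P6: blocked at chain node C ∈ conditioning set.
{C} does not satisfy the backdoor criterion.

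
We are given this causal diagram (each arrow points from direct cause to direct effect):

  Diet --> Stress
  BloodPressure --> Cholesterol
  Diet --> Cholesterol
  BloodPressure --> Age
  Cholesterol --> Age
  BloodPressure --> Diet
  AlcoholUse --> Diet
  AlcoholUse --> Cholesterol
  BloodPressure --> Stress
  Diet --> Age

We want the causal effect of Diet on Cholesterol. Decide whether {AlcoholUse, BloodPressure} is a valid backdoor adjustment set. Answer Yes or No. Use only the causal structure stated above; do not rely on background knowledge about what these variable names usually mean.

Yes

Backdoor paths from Diet to Cholesterol (paths whose first edge points into Diet):
  P1: Diet <- AlcoholUse -> Cholesterol
  P2: Diet <- BloodPressure -> Cholesterol
  P3: Diet <- BloodPressure -> Age <- Cholesterol
Condition 1 (no descendant of Diet in the set): holds — descendants of Diet are {Age, Cholesterol, Stress}; none are in {AlcoholUse, BloodPressure}.
Condition 2 (every backdoor path blocked by {AlcoholUse, BloodPressure}):
  P1: blocked at fork node AlcoholUse ∈ conditioning set.
  P2: blocked at fork node BloodPressure ∈ conditioning set.
  P3: blocked at fork node BloodPressure ∈ conditioning set.
{AlcoholUse, BloodPressure} satisfies the backdoor criterion.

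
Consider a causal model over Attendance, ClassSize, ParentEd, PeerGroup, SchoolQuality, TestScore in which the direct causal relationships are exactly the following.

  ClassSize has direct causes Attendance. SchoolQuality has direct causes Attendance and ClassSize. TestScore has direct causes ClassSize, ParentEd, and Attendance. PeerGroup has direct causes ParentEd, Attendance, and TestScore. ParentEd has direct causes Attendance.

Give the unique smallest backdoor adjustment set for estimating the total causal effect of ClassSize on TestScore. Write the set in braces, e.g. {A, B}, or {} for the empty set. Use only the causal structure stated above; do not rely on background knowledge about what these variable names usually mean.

Variables eligible for adjustment (non-descendants of ClassSize, excluding ClassSize and TestScore): {Attendance, ParentEd}.
Backdoor paths from ClassSize to TestScore:
  P1: ClassSize <- Attendance -> ParentEd -> TestScore
  P2: ClassSize <- Attendance -> ParentEd -> PeerGroup <- TestScore
  P3: ClassSize <- Attendance -> TestScore
  P4: ClassSize <- Attendance -> PeerGroup <- ParentEd -> TestScore
  P5: ClassSize <- Attendance -> PeerGroup <- TestScore
The empty set is not sufficient: P1 (ClassSize <- Attendance -> ParentEd -> TestScore) has no collider blocking it and no conditioned non-collider, so it is open.
Try {Attendance}:
  P1: blocked at fork node Attendance ∈ conditioning set.
  P2: blocked at fork node Attendance ∈ conditioning set.
  P3: blocked at fork node Attendance ∈ conditioning set.
  P4: blocked at fork node Attendance ∈ conditioning set.
  P5: blocked at fork node Attendance ∈ conditioning set.
{Attendance} contains no descendant of ClassSize and blocks every backdoor path.
No other singleton works — e.g. {ParentEd} leaves P3 open — so {Attendance} is the unique smallest valid adjustment set.

{Attendance}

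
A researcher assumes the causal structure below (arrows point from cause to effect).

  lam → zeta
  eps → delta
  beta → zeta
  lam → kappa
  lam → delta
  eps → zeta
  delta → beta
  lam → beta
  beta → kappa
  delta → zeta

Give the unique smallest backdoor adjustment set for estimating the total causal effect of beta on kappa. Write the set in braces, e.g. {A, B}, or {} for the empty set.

{lam}

Variables eligible for adjustment (non-descendants of beta, excluding beta and kappa): {delta, eps, lam}.
Backdoor paths from beta to kappa:
  P1: beta <- lam -> kappa
  P2: beta <- delta <- eps -> zeta <- lam -> kappa
  P3: beta <- delta <- lam -> kappa
  P4: beta <- delta -> zeta <- lam -> kappa
The empty set is not sufficient: P1 (beta <- lam -> kappa) has no collider blocking it and no conditioned non-collider, so it is open.
Try {lam}:
  P1: blocked at fork node lam ∈ conditioning set.
  P2: blocked at collider zeta (neither it nor any descendant is in the conditioning set).
  P3: blocked at fork node lam ∈ conditioning set.
  P4: blocked at collider zeta (neither it nor any descendant is in the conditioning set).
{lam} contains no descendant of beta and blocks every backdoor path.
No other singleton works — e.g. {eps} leaves P1 open — so {lam} is the unique smallest valid adjustment set.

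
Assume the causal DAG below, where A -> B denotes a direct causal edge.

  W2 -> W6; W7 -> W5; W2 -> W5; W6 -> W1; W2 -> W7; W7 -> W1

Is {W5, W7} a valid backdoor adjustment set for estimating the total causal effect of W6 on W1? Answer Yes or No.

Backdoor paths from W6 to W1 (paths whose first edge points into W6):
  P1: W6 <- W2 -> W7 -> W1
  P2: W6 <- W2 -> W5 <- W7 -> W1
Condition 1 (no descendant of W6 in the set): holds — descendants of W6 are {W1}; none are in {W5, W7}.
Condition 2 (every backdoor path blocked by {W5, W7}):
  P1: blocked at chain node W7 ∈ conditioning set.
  P2: blocked at fork node W7 ∈ conditioning set.
{W5, W7} satisfies the backdoor criterion.

Yes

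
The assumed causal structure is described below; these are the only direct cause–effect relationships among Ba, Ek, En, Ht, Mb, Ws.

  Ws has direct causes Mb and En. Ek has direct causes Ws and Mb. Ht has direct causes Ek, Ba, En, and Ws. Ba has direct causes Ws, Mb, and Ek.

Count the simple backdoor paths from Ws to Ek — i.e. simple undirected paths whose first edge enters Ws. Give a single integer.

A backdoor path from Ws to Ek is any simple undirected path whose first edge points into Ws (i.e. leaves Ws via a parent).
Parents of Ws: {En, Mb}.
Enumerating:
  P1: Ws <- En -> Ht <- Ek
  P2: Ws <- En -> Ht <- Ba <- Mb -> Ek
  P3: Ws <- En -> Ht <- Ba <- Ek
  P4: Ws <- Mb -> Ek
  P5: Ws <- Mb -> Ba <- Ek
  P6: Ws <- Mb -> Ba -> Ht <- Ek
That exhausts the simple backdoor paths. Count: 6.

6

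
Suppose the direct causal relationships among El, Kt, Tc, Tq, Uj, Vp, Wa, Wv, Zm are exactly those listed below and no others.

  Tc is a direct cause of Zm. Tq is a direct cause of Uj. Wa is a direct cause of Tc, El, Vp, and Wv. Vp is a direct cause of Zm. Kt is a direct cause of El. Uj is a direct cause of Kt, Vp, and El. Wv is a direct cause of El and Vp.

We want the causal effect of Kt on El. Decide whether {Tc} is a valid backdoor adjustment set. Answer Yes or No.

Backdoor paths from Kt to El (paths whose first edge points into Kt):
  P1: Kt <- Uj -> Vp <- Wa -> Wv -> El
  P2: Kt <- Uj -> Vp <- Wa -> El
  P3: Kt <- Uj -> Vp <- Wv <- Wa -> El
  P4: Kt <- Uj -> Vp <- Wv -> El
  P5: Kt <- Uj -> Vp -> Zm <- Tc <- Wa -> Wv -> El
  P6: Kt <- Uj -> Vp -> Zm <- Tc <- Wa -> El
  P7: Kt <- Uj -> El
Condition 1 (no descendant of Kt in the set): holds — descendants of Kt are {El}; none are in {Tc}.
Condition 2 (every backdoor path blocked by {Tc}):
  P1: blocked at collider Vp (neither it nor any descendant is in the conditioning set).
  P2: blocked at collider Vp (neither it nor any descendant is in the conditioning set).
  P3: blocked at collider Vp (neither it nor any descendant is in the conditioning set).
  P4: blocked at collider Vp (neither it nor any descendant is in the conditioning set).
  P5: blocked at collider Zm (neither it nor any descendant is in the conditioning set).
  P6: blocked at collider Zm (neither it nor any descendant is in the conditioning set).
  P7: open — no interior node is in the conditioning set.
{Tc} does not satisfy the backdoor criterion.

No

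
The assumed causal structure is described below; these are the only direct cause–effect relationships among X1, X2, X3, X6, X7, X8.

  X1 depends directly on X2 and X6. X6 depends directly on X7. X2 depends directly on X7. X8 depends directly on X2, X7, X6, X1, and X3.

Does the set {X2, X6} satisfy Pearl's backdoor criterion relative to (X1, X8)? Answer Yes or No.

Backdoor paths from X1 to X8 (paths whose first edge points into X1):
  P1: X1 <- X2 <- X7 -> X6 -> X8
  P2: X1 <- X2 <- X7 -> X8
  P3: X1 <- X2 -> X8
  P4: X1 <- X6 <- X7 -> X2 -> X8
  P5: X1 <- X6 <- X7 -> X8
  P6: X1 <- X6 -> X8
Condition 1 (no descendant of X1 in the set): holds — descendants of X1 are {X8}; none are in {X2, X6}.
Condition 2 (every backdoor path blocked by {X2, X6}):
  P1: blocked at chain node X2 ∈ conditioning set.
  P2: blocked at chain node X2 ∈ conditioning set.
  P3: blocked at fork node X2 ∈ conditioning set.
  P4: blocked at chain node X6 ∈ conditioning set.
  P5: blocked at chain node X6 ∈ conditioning set.
  P6: blocked at fork node X6 ∈ conditioning set.
{X2, X6} satisfies the backdoor criterion.

Yes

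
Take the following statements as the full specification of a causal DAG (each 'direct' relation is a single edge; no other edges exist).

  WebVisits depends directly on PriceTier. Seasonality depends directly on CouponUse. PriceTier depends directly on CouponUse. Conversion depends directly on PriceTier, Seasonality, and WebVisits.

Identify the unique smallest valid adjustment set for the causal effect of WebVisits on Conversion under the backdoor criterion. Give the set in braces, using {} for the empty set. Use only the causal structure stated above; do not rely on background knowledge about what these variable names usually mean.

{PriceTier}

Variables eligible for adjustment (non-descendants of WebVisits, excluding WebVisits and Conversion): {CouponUse, PriceTier, Seasonality}.
Backdoor paths from WebVisits to Conversion:
  P1: WebVisits <- PriceTier <- CouponUse -> Seasonality -> Conversion
  P2: WebVisits <- PriceTier -> Conversion
The empty set is not sufficient: P1 (WebVisits <- PriceTier <- CouponUse -> Seasonality -> Conversion) has no collider blocking it and no conditioned non-collider, so it is open.
Try {PriceTier}:
  P1: blocked at chain node PriceTier ∈ conditioning set.
  P2: blocked at fork node PriceTier ∈ conditioning set.
{PriceTier} contains no descendant of WebVisits and blocks every backdoor path.
No other singleton works — e.g. {CouponUse} leaves P2 open — so {PriceTier} is the unique smallest valid adjustment set.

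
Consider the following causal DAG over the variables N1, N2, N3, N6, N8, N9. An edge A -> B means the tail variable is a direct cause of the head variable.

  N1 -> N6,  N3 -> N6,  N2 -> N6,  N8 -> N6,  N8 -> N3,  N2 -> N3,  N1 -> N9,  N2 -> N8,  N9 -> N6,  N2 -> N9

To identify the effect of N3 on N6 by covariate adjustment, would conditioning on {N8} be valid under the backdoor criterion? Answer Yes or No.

Backdoor paths from N3 to N6 (paths whose first edge points into N3):
  P1: N3 <- N2 -> N8 -> N6
  P2: N3 <- N2 -> N9 <- N1 -> N6
  P3: N3 <- N2 -> N9 -> N6
  P4: N3 <- N2 -> N6
  P5: N3 <- N8 <- N2 -> N9 <- N1 -> N6
  P6: N3 <- N8 <- N2 -> N9 -> N6
  P7: N3 <- N8 <- N2 -> N6
  P8: N3 <- N8 -> N6
Condition 1 (no descendant of N3 in the set): holds — descendants of N3 are {N6}; none are in {N8}.
Condition 2 (every backdoor path blocked by {N8}):
  P1: blocked at chain node N8 ∈ conditioning set.
  P2: blocked at collider N9 (neither it nor any descendant is in the conditioning set).
  P3: open — no interior node is in the conditioning set.
  P4: open — no interior node is in the conditioning set.
  P5: blocked at chain node N8 ∈ conditioning set.
  P6: blocked at chain node N8 ∈ conditioning set.
  P7: blocked at chain node N8 ∈ conditioning set.
  P8: blocked at fork node N8 ∈ conditioning set.
{N8} does not satisfy the backdoor criterion.

No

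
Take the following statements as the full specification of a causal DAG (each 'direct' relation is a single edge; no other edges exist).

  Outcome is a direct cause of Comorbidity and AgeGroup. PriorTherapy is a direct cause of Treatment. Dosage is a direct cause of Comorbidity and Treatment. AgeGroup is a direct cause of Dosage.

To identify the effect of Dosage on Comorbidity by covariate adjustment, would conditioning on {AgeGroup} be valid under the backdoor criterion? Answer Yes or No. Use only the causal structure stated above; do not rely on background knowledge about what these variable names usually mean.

Backdoor paths from Dosage to Comorbidity (paths whose first edge points into Dosage):
  P1: Dosage <- AgeGroup <- Outcome -> Comorbidity
Condition 1 (no descendant of Dosage in the set): holds — descendants of Dosage are {Comorbidity, Treatment}; none are in {AgeGroup}.
Condition 2 (every backdoor path blocked by {AgeGroup}):
  P1: blocked at chain node AgeGroup ∈ conditioning set.
{AgeGroup} satisfies the backdoor criterion.

Yes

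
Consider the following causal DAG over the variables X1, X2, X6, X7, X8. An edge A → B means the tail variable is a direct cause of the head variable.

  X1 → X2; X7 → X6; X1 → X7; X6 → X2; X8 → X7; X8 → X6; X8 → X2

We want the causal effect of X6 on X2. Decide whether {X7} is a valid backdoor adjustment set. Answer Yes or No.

No

Backdoor paths from X6 to X2 (paths whose first edge points into X6):
  P1: X6 <- X8 -> X7 <- X1 -> X2
  P2: X6 <- X8 -> X2
  P3: X6 <- X7 <- X8 -> X2
  P4: X6 <- X7 <- X1 -> X2
Condition 1 (no descendant of X6 in the set): holds — descendants of X6 are {X2}; none are in {X7}.
Condition 2 (every backdoor path blocked by {X7}):
  P1: open — collider(s) X7 are conditioned on (or have a conditioned descendant) and no non-collider on the path is in the set.
  P2: open — no interior node is in the conditioning set.
  P3: blocked at chain node X7 ∈ conditioning set.
  P4: blocked at chain node X7 ∈ conditioning set.
{X7} does not satisfy the backdoor criterion.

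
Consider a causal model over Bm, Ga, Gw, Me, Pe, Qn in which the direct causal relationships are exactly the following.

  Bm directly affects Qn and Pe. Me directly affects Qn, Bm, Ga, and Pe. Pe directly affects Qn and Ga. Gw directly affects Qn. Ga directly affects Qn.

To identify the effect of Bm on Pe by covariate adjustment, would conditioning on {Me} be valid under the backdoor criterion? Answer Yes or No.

Backdoor paths from Bm to Pe (paths whose first edge points into Bm):
  P1: Bm <- Me -> Pe
  P2: Bm <- Me -> Ga <- Pe
  P3: Bm <- Me -> Ga -> Qn <- Pe
  P4: Bm <- Me -> Qn <- Pe
  P5: Bm <- Me -> Qn <- Ga <- Pe
Condition 1 (no descendant of Bm in the set): holds — descendants of Bm are {Ga, Pe, Qn}; none are in {Me}.
Condition 2 (every backdoor path blocked by {Me}):
  P1: blocked at fork node Me ∈ conditioning set.
  P2: blocked at fork node Me ∈ conditioning set.
  P3: blocked at fork node Me ∈ conditioning set.
  P4: blocked at fork node Me ∈ conditioning set.
  P5: blocked at fork node Me ∈ conditioning set.
{Me} satisfies the backdoor criterion.

Yes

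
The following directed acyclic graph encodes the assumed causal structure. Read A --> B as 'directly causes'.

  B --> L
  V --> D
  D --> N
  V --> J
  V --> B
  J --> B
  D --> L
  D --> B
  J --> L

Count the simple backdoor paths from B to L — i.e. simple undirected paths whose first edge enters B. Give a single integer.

6

A backdoor path from B to L is any simple undirected path whose first edge points into B (i.e. leaves B via a parent).
Parents of B: {D, J, V}.
Enumerating:
  P1: B <- V -> J -> L
  P2: B <- V -> D -> L
  P3: B <- J <- V -> D -> L
  P4: B <- J -> L
  P5: B <- D <- V -> J -> L
  P6: B <- D -> L
That exhausts the simple backdoor paths. Count: 6.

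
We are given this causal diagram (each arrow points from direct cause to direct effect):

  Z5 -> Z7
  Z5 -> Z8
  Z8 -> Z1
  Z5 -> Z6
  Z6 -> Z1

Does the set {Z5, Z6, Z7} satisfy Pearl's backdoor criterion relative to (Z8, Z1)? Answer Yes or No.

Backdoor paths from Z8 to Z1 (paths whose first edge points into Z8):
  P1: Z8 <- Z5 -> Z6 -> Z1
Condition 1 (no descendant of Z8 in the set): holds — descendants of Z8 are {Z1}; none are in {Z5, Z6, Z7}.
Condition 2 (every backdoor path blocked by {Z5, Z6, Z7}):
  P1: blocked at fork node Z5 ∈ conditioning set.
{Z5, Z6, Z7} satisfies the backdoor criterion.

Yes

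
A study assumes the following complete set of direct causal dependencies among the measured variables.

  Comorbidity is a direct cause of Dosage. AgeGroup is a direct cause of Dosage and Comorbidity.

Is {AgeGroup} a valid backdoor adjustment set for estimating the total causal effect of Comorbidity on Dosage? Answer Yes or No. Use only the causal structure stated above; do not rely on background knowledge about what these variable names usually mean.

Yes

Backdoor paths from Comorbidity to Dosage (paths whose first edge points into Comorbidity):
  P1: Comorbidity <- AgeGroup -> Dosage
Condition 1 (no descendant of Comorbidity in the set): holds — descendants of Comorbidity are {Dosage}; none are in {AgeGroup}.
Condition 2 (every backdoor path blocked by {AgeGroup}):
  P1: blocked at fork node AgeGroup ∈ conditioning set.
{AgeGroup} satisfies the backdoor criterion.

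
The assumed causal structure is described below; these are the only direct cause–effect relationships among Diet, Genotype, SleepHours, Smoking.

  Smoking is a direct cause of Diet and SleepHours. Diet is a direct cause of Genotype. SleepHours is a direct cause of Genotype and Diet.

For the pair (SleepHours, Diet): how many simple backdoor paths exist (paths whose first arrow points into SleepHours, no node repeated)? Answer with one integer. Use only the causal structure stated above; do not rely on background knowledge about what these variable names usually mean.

1

A backdoor path from SleepHours to Diet is any simple undirected path whose first edge points into SleepHours (i.e. leaves SleepHours via a parent).
Parents of SleepHours: {Smoking}.
Enumerating:
  P1: SleepHours <- Smoking -> Diet
That exhausts the simple backdoor paths. Count: 1.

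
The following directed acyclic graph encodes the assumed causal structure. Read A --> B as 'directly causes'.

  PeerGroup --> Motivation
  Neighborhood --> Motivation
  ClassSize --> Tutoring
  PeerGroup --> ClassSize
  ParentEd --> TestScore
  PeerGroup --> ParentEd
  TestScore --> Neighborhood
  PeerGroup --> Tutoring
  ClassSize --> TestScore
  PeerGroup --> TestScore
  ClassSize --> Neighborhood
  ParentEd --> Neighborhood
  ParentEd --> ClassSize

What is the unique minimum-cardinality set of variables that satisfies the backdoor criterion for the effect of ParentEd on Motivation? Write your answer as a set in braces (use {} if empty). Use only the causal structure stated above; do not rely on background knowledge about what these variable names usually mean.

{PeerGroup}

Variables eligible for adjustment (non-descendants of ParentEd, excluding ParentEd and Motivation): {PeerGroup}.
Backdoor paths from ParentEd to Motivation:
  P1: ParentEd <- PeerGroup -> ClassSize -> TestScore -> Neighborhood -> Motivation
  P2: ParentEd <- PeerGroup -> ClassSize -> Neighborhood -> Motivation
  P3: ParentEd <- PeerGroup -> Tutoring <- ClassSize -> TestScore -> Neighborhood -> Motivation
  P4: ParentEd <- PeerGroup -> Tutoring <- ClassSize -> Neighborhood -> Motivation
  P5: ParentEd <- PeerGroup -> TestScore <- ClassSize -> Neighborhood -> Motivation
  P6: ParentEd <- PeerGroup -> TestScore -> Neighborhood -> Motivation
  P7: ParentEd <- PeerGroup -> Motivation
The empty set is not sufficient: P1 (ParentEd <- PeerGroup -> ClassSize -> TestScore -> Neighborhood -> Motivation) has no collider blocking it and no conditioned non-collider, so it is open.
Try {PeerGroup}:
  P1: blocked at fork node PeerGroup ∈ conditioning set.
  P2: blocked at fork node PeerGroup ∈ conditioning set.
  P3: blocked at fork node PeerGroup ∈ conditioning set.
  P4: blocked at fork node PeerGroup ∈ conditioning set.
  P5: blocked at fork node PeerGroup ∈ conditioning set.
  P6: blocked at fork node PeerGroup ∈ conditioning set.
  P7: blocked at fork node PeerGroup ∈ conditioning set.
{PeerGroup} contains no descendant of ParentEd and blocks every backdoor path.
{PeerGroup} is the unique smallest valid adjustment set.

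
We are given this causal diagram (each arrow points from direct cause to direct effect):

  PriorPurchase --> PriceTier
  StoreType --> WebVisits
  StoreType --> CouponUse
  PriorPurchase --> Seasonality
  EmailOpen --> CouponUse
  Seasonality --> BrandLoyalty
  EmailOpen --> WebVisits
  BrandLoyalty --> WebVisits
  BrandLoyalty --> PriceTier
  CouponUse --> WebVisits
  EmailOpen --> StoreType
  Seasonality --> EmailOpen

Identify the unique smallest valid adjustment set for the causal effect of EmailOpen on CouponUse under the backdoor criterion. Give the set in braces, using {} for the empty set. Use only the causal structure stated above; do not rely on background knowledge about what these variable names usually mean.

{}

Variables eligible for adjustment (non-descendants of EmailOpen, excluding EmailOpen and CouponUse): {BrandLoyalty, PriceTier, PriorPurchase, Seasonality}.
Backdoor paths from EmailOpen to CouponUse:
  P1: EmailOpen <- Seasonality <- PriorPurchase -> PriceTier <- BrandLoyalty -> WebVisits <- StoreType -> CouponUse
  P2: EmailOpen <- Seasonality <- PriorPurchase -> PriceTier <- BrandLoyalty -> WebVisits <- CouponUse
  P3: EmailOpen <- Seasonality -> BrandLoyalty -> WebVisits <- StoreType -> CouponUse
  P4: EmailOpen <- Seasonality -> BrandLoyalty -> WebVisits <- CouponUse
Each backdoor path contains an unconditioned collider, so every path is already blocked with the empty conditioning set:
  P1: blocked at collider PriceTier (neither it nor any descendant is in the conditioning set).
  P2: blocked at collider PriceTier (neither it nor any descendant is in the conditioning set).
  P3: blocked at collider WebVisits (neither it nor any descendant is in the conditioning set).
  P4: blocked at collider WebVisits (neither it nor any descendant is in the conditioning set).
The empty set is therefore the unique smallest valid set.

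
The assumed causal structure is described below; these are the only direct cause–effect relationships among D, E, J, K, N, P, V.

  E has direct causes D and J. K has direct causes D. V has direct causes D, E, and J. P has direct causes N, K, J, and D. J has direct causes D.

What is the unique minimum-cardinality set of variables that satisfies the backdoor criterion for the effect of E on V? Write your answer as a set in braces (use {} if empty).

Variables eligible for adjustment (non-descendants of E, excluding E and V): {D, J, K, N, P}.
Backdoor paths from E to V:
  P1: E <- D -> K -> P <- J -> V
  P2: E <- D -> J -> V
  P3: E <- D -> P <- J -> V
  P4: E <- D -> V
  P5: E <- J <- D -> V
  P6: E <- J -> P <- D -> V
  P7: E <- J -> P <- K <- D -> V
  P8: E <- J -> V
The empty set is not sufficient: P2 (E <- D -> J -> V) has no collider blocking it and no conditioned non-collider, so it is open.
Try {D, J}:
  P1: blocked at fork node D ∈ conditioning set.
  P2: blocked at fork node D ∈ conditioning set.
  P3: blocked at fork node D ∈ conditioning set.
  P4: blocked at fork node D ∈ conditioning set.
  P5: blocked at chain node J ∈ conditioning set.
  P6: blocked at fork node J ∈ conditioning set.
  P7: blocked at fork node J ∈ conditioning set.
  P8: blocked at fork node J ∈ conditioning set.
{D, J} contains no descendant of E and blocks every backdoor path.
Every element of {D, J} is needed (dropping D leaves P4 open; dropping J leaves P8 open), so no proper subset is valid.
Among all size-2 subsets of the eligible variables, only {D, J} blocks every backdoor path, so it is the unique smallest valid adjustment set.

{D, J}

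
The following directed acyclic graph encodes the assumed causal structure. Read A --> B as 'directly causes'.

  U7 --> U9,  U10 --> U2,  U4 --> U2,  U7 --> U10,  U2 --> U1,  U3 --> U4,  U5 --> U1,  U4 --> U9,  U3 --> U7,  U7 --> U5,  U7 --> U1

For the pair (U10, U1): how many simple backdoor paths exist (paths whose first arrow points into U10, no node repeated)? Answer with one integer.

A backdoor path from U10 to U1 is any simple undirected path whose first edge points into U10 (i.e. leaves U10 via a parent).
Parents of U10: {U7}.
Enumerating:
  P1: U10 <- U7 <- U3 -> U4 -> U2 -> U1
  P2: U10 <- U7 -> U5 -> U1
  P3: U10 <- U7 -> U9 <- U4 -> U2 -> U1
  P4: U10 <- U7 -> U1
That exhausts the simple backdoor paths. Count: 4.

4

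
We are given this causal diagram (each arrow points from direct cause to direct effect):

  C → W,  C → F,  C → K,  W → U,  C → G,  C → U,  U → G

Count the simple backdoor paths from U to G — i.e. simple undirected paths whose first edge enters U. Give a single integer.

A backdoor path from U to G is any simple undirected path whose first edge points into U (i.e. leaves U via a parent).
Parents of U: {C, W}.
Enumerating:
  P1: U <- C -> G
  P2: U <- W <- C -> G
That exhausts the simple backdoor paths. Count: 2.

2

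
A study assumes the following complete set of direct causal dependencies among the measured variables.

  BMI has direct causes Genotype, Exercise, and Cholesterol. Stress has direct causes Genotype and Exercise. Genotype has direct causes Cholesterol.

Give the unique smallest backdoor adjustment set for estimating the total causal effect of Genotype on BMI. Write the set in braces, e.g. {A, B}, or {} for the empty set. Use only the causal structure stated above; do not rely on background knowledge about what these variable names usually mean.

{Cholesterol}

Variables eligible for adjustment (non-descendants of Genotype, excluding Genotype and BMI): {Cholesterol, Exercise}.
Backdoor paths from Genotype to BMI:
  P1: Genotype <- Cholesterol -> BMI
The empty set is not sufficient: P1 (Genotype <- Cholesterol -> BMI) has no collider blocking it and no conditioned non-collider, so it is open.
Try {Cholesterol}:
  P1: blocked at fork node Cholesterol ∈ conditioning set.
{Cholesterol} contains no descendant of Genotype and blocks every backdoor path.
No other singleton works — e.g. {Exercise} leaves P1 open — so {Cholesterol} is the unique smallest valid adjustment set.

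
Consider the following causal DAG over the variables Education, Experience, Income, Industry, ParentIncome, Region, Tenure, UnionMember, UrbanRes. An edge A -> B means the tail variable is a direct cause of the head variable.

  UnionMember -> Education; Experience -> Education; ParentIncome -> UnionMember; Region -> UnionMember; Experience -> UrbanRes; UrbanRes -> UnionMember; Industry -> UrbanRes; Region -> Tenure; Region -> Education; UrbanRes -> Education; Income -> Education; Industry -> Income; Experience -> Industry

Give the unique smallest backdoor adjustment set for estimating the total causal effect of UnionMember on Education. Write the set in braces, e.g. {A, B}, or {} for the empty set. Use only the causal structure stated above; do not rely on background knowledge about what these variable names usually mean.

Variables eligible for adjustment (non-descendants of UnionMember, excluding UnionMember and Education): {Experience, Income, Industry, ParentIncome, Region, Tenure, UrbanRes}.
Backdoor paths from UnionMember to Education:
  P1: UnionMember <- Region -> Education
  P2: UnionMember <- UrbanRes <- Experience -> Industry -> Income -> Education
  P3: UnionMember <- UrbanRes <- Experience -> Education
  P4: UnionMember <- UrbanRes <- Industry <- Experience -> Education
  P5: UnionMember <- UrbanRes <- Industry -> Income -> Education
  P6: UnionMember <- UrbanRes -> Education
The empty set is not sufficient: P1 (UnionMember <- Region -> Education) has no collider blocking it and no conditioned non-collider, so it is open.
Try {Region, UrbanRes}:
  P1: blocked at fork node Region ∈ conditioning set.
  P2: blocked at chain node UrbanRes ∈ conditioning set.
  P3: blocked at chain node UrbanRes ∈ conditioning set.
  P4: blocked at chain node UrbanRes ∈ conditioning set.
  P5: blocked at chain node UrbanRes ∈ conditioning set.
  P6: blocked at fork node UrbanRes ∈ conditioning set.
{Region, UrbanRes} contains no descendant of UnionMember and blocks every backdoor path.
Every element of {Region, UrbanRes} is needed (dropping Region leaves P1 open; dropping UrbanRes leaves P2 open), so no proper subset is valid.
Among all size-2 subsets of the eligible variables, only {Region, UrbanRes} blocks every backdoor path, so it is the unique smallest valid adjustment set.

{Region, UrbanRes}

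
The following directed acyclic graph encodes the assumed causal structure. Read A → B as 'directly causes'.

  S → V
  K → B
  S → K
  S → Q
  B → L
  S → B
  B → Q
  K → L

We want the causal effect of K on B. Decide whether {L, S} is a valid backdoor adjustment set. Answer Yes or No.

Backdoor paths from K to B (paths whose first edge points into K):
  P1: K <- S -> B
  P2: K <- S -> Q <- B
Condition 1 (no descendant of K in the set): FAILS — L is a descendant of K.
Condition 2 (every backdoor path blocked by {L, S}):
  P1: blocked at fork node S ∈ conditioning set.
  P2: blocked at fork node S ∈ conditioning set.
{L, S} does not satisfy the backdoor criterion.

No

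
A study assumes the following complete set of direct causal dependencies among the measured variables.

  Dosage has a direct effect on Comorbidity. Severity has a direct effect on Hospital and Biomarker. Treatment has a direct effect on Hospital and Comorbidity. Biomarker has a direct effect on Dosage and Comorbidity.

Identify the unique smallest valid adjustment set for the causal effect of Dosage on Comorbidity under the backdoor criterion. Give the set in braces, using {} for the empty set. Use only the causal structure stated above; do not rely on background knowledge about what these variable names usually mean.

{Biomarker}

Variables eligible for adjustment (non-descendants of Dosage, excluding Dosage and Comorbidity): {Biomarker, Hospital, Severity, Treatment}.
Backdoor paths from Dosage to Comorbidity:
  P1: Dosage <- Biomarker <- Severity -> Hospital <- Treatment -> Comorbidity
  P2: Dosage <- Biomarker -> Comorbidity
The empty set is not sufficient: P2 (Dosage <- Biomarker -> Comorbidity) has no collider blocking it and no conditioned non-collider, so it is open.
Try {Biomarker}:
  P1: blocked at chain node Biomarker ∈ conditioning set.
  P2: blocked at fork node Biomarker ∈ conditioning set.
{Biomarker} contains no descendant of Dosage and blocks every backdoor path.
No other singleton works — e.g. {Severity} leaves P2 open — so {Biomarker} is the unique smallest valid adjustment set.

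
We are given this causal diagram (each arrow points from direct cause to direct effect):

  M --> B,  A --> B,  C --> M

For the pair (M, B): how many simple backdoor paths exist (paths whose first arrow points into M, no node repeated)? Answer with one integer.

0

A backdoor path from M to B is any simple undirected path whose first edge points into M (i.e. leaves M via a parent).
Parents of M: {C}.
No simple path from any parent of M reaches B without revisiting M, so there are no backdoor paths.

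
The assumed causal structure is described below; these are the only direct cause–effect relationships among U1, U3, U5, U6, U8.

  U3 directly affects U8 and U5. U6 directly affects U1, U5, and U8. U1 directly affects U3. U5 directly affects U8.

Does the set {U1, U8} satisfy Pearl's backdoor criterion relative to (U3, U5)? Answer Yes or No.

Backdoor paths from U3 to U5 (paths whose first edge points into U3):
  P1: U3 <- U1 <- U6 -> U5
  P2: U3 <- U1 <- U6 -> U8 <- U5
Condition 1 (no descendant of U3 in the set): FAILS — U8 is a descendant of U3.
Condition 2 (every backdoor path blocked by {U1, U8}):
  P1: blocked at chain node U1 ∈ conditioning set.
  P2: blocked at chain node U1 ∈ conditioning set.
{U1, U8} does not satisfy the backdoor criterion.

No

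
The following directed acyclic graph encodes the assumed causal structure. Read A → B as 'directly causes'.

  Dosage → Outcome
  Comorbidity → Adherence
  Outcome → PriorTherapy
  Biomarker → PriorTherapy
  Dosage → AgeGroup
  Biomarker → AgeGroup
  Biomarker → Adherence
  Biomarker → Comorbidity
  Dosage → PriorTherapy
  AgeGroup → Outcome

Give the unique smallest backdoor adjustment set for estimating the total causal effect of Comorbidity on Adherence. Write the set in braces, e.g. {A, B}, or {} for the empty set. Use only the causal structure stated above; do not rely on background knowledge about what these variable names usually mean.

{Biomarker}

Variables eligible for adjustment (non-descendants of Comorbidity, excluding Comorbidity and Adherence): {AgeGroup, Biomarker, Dosage, Outcome, PriorTherapy}.
Backdoor paths from Comorbidity to Adherence:
  P1: Comorbidity <- Biomarker -> Adherence
The empty set is not sufficient: P1 (Comorbidity <- Biomarker -> Adherence) has no collider blocking it and no conditioned non-collider, so it is open.
Try {Biomarker}:
  P1: blocked at fork node Biomarker ∈ conditioning set.
{Biomarker} contains no descendant of Comorbidity and blocks every backdoor path.
No other singleton works — e.g. {Dosage} leaves P1 open — so {Biomarker} is the unique smallest valid adjustment set.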